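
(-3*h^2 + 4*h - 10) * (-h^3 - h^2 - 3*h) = 3*h^5 - h^4 + 15*h^3 - 2*h^2 + 30*h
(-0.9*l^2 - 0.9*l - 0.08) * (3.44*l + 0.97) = -3.096*l^3 - 3.969*l^2 - 1.1482*l - 0.0776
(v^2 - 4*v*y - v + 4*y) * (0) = 0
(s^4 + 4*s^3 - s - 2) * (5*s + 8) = 5*s^5 + 28*s^4 + 32*s^3 - 5*s^2 - 18*s - 16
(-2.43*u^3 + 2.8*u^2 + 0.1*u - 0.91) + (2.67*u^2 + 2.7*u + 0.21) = -2.43*u^3 + 5.47*u^2 + 2.8*u - 0.7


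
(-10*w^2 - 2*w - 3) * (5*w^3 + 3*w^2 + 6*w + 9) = -50*w^5 - 40*w^4 - 81*w^3 - 111*w^2 - 36*w - 27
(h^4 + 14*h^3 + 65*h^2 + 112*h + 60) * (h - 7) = h^5 + 7*h^4 - 33*h^3 - 343*h^2 - 724*h - 420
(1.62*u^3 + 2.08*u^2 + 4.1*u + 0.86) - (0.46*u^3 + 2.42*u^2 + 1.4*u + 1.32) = 1.16*u^3 - 0.34*u^2 + 2.7*u - 0.46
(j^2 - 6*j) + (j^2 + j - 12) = 2*j^2 - 5*j - 12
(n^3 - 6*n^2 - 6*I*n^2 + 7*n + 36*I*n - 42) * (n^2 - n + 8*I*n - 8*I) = n^5 - 7*n^4 + 2*I*n^4 + 61*n^3 - 14*I*n^3 - 385*n^2 + 68*I*n^2 + 330*n - 392*I*n + 336*I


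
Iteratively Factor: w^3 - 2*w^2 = (w)*(w^2 - 2*w) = w*(w - 2)*(w)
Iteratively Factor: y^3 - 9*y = (y)*(y^2 - 9) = y*(y - 3)*(y + 3)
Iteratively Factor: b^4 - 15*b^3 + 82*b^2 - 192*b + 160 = (b - 2)*(b^3 - 13*b^2 + 56*b - 80) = (b - 5)*(b - 2)*(b^2 - 8*b + 16) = (b - 5)*(b - 4)*(b - 2)*(b - 4)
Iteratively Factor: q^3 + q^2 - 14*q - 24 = (q - 4)*(q^2 + 5*q + 6) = (q - 4)*(q + 2)*(q + 3)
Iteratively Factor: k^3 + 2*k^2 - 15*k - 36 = (k + 3)*(k^2 - k - 12) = (k + 3)^2*(k - 4)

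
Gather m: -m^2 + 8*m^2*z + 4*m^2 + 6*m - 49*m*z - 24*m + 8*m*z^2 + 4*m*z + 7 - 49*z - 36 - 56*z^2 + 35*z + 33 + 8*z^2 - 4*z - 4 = m^2*(8*z + 3) + m*(8*z^2 - 45*z - 18) - 48*z^2 - 18*z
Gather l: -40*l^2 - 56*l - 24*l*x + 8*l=-40*l^2 + l*(-24*x - 48)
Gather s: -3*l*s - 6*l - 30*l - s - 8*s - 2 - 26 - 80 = -36*l + s*(-3*l - 9) - 108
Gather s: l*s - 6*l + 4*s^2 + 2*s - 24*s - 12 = -6*l + 4*s^2 + s*(l - 22) - 12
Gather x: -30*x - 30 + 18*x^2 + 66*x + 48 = 18*x^2 + 36*x + 18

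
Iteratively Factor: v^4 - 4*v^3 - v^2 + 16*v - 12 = (v - 2)*(v^3 - 2*v^2 - 5*v + 6) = (v - 3)*(v - 2)*(v^2 + v - 2) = (v - 3)*(v - 2)*(v + 2)*(v - 1)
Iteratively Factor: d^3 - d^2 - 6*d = (d)*(d^2 - d - 6) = d*(d + 2)*(d - 3)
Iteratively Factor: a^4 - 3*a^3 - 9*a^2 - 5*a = (a - 5)*(a^3 + 2*a^2 + a) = a*(a - 5)*(a^2 + 2*a + 1) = a*(a - 5)*(a + 1)*(a + 1)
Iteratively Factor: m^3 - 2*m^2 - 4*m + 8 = (m + 2)*(m^2 - 4*m + 4) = (m - 2)*(m + 2)*(m - 2)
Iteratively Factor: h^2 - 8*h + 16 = (h - 4)*(h - 4)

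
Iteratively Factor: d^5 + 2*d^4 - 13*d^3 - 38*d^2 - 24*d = (d + 2)*(d^4 - 13*d^2 - 12*d) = d*(d + 2)*(d^3 - 13*d - 12) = d*(d - 4)*(d + 2)*(d^2 + 4*d + 3) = d*(d - 4)*(d + 2)*(d + 3)*(d + 1)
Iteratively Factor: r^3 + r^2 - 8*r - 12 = (r + 2)*(r^2 - r - 6) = (r + 2)^2*(r - 3)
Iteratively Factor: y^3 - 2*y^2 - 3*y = (y + 1)*(y^2 - 3*y) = (y - 3)*(y + 1)*(y)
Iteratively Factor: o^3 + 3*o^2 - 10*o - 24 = (o - 3)*(o^2 + 6*o + 8) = (o - 3)*(o + 4)*(o + 2)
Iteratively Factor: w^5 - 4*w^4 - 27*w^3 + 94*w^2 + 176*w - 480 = (w + 3)*(w^4 - 7*w^3 - 6*w^2 + 112*w - 160) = (w + 3)*(w + 4)*(w^3 - 11*w^2 + 38*w - 40) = (w - 4)*(w + 3)*(w + 4)*(w^2 - 7*w + 10) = (w - 4)*(w - 2)*(w + 3)*(w + 4)*(w - 5)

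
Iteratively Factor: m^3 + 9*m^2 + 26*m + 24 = (m + 4)*(m^2 + 5*m + 6) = (m + 2)*(m + 4)*(m + 3)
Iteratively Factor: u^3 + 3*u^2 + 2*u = (u)*(u^2 + 3*u + 2) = u*(u + 1)*(u + 2)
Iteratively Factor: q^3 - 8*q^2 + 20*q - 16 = (q - 2)*(q^2 - 6*q + 8) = (q - 2)^2*(q - 4)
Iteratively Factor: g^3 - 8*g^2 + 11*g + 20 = (g + 1)*(g^2 - 9*g + 20) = (g - 5)*(g + 1)*(g - 4)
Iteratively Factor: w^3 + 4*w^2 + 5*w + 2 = (w + 1)*(w^2 + 3*w + 2) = (w + 1)*(w + 2)*(w + 1)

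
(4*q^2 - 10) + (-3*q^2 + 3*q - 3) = q^2 + 3*q - 13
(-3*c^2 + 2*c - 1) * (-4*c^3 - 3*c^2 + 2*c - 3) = 12*c^5 + c^4 - 8*c^3 + 16*c^2 - 8*c + 3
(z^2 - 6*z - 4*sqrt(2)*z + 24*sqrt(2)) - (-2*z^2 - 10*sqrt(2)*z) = 3*z^2 - 6*z + 6*sqrt(2)*z + 24*sqrt(2)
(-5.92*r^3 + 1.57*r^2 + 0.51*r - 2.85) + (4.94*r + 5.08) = -5.92*r^3 + 1.57*r^2 + 5.45*r + 2.23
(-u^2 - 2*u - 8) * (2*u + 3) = -2*u^3 - 7*u^2 - 22*u - 24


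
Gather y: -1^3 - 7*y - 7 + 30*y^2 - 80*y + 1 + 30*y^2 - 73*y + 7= 60*y^2 - 160*y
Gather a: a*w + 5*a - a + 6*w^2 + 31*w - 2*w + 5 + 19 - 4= a*(w + 4) + 6*w^2 + 29*w + 20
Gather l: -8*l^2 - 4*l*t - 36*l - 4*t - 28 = -8*l^2 + l*(-4*t - 36) - 4*t - 28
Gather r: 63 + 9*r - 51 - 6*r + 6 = 3*r + 18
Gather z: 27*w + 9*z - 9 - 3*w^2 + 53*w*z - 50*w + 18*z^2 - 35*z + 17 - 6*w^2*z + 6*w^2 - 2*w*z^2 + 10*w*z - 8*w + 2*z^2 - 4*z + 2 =3*w^2 - 31*w + z^2*(20 - 2*w) + z*(-6*w^2 + 63*w - 30) + 10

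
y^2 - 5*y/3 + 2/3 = (y - 1)*(y - 2/3)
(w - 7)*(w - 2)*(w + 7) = w^3 - 2*w^2 - 49*w + 98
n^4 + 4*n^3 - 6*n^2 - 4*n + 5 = (n - 1)^2*(n + 1)*(n + 5)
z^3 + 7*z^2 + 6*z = z*(z + 1)*(z + 6)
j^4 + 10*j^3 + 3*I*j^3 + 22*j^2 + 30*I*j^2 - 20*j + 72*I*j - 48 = (j + 4)*(j + 6)*(j + I)*(j + 2*I)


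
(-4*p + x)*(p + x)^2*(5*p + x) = -20*p^4 - 39*p^3*x - 17*p^2*x^2 + 3*p*x^3 + x^4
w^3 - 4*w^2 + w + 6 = (w - 3)*(w - 2)*(w + 1)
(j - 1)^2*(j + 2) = j^3 - 3*j + 2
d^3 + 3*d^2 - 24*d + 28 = (d - 2)^2*(d + 7)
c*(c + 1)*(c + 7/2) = c^3 + 9*c^2/2 + 7*c/2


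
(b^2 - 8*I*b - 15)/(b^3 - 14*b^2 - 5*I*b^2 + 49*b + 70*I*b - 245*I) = (b - 3*I)/(b^2 - 14*b + 49)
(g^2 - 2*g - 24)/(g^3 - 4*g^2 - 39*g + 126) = (g^2 - 2*g - 24)/(g^3 - 4*g^2 - 39*g + 126)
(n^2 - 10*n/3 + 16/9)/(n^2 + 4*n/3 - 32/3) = (n - 2/3)/(n + 4)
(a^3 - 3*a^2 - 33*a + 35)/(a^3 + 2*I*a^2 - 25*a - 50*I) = (a^2 - 8*a + 7)/(a^2 + a*(-5 + 2*I) - 10*I)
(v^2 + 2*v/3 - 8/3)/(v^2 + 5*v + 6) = (v - 4/3)/(v + 3)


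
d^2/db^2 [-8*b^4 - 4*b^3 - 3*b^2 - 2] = -96*b^2 - 24*b - 6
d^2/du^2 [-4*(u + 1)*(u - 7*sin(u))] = -28*(u + 1)*sin(u) + 56*cos(u) - 8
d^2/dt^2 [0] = 0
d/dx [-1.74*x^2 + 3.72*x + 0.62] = 3.72 - 3.48*x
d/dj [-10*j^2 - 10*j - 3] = -20*j - 10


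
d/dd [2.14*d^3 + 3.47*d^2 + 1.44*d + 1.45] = 6.42*d^2 + 6.94*d + 1.44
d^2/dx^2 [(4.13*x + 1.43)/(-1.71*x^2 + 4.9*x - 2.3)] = (-(3.42*x - 4.9)*(4.13*x + 1.43)*(6.84*x - 9.8) + (42.3738*x - 35.5834)*(1.71*x^2 - 4.9*x + 2.3))/(1.71*x^2 - 4.9*x + 2.3)^3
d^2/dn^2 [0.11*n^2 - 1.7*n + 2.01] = 0.220000000000000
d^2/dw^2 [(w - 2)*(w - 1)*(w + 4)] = 6*w + 2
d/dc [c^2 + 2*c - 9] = 2*c + 2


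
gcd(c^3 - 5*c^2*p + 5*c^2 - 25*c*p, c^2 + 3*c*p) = c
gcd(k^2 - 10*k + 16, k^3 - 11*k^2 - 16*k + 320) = k - 8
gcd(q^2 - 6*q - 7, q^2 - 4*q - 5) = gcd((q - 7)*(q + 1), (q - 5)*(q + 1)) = q + 1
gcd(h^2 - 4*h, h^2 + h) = h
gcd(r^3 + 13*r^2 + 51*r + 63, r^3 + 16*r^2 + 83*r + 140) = r + 7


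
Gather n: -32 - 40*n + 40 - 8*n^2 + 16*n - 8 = -8*n^2 - 24*n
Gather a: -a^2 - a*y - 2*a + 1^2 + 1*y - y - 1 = -a^2 + a*(-y - 2)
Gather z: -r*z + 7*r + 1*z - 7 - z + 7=-r*z + 7*r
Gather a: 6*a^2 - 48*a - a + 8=6*a^2 - 49*a + 8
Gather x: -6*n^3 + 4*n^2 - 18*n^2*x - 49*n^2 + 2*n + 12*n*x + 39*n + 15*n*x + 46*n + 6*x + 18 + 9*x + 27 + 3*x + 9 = -6*n^3 - 45*n^2 + 87*n + x*(-18*n^2 + 27*n + 18) + 54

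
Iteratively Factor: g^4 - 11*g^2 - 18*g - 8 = (g + 1)*(g^3 - g^2 - 10*g - 8) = (g + 1)^2*(g^2 - 2*g - 8) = (g + 1)^2*(g + 2)*(g - 4)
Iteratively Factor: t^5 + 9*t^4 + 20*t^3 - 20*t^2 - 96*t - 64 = (t + 4)*(t^4 + 5*t^3 - 20*t - 16) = (t + 1)*(t + 4)*(t^3 + 4*t^2 - 4*t - 16) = (t + 1)*(t + 4)^2*(t^2 - 4) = (t - 2)*(t + 1)*(t + 4)^2*(t + 2)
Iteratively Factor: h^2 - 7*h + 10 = (h - 2)*(h - 5)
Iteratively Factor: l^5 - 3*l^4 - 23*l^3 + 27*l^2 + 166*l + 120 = (l - 4)*(l^4 + l^3 - 19*l^2 - 49*l - 30) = (l - 5)*(l - 4)*(l^3 + 6*l^2 + 11*l + 6) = (l - 5)*(l - 4)*(l + 3)*(l^2 + 3*l + 2) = (l - 5)*(l - 4)*(l + 1)*(l + 3)*(l + 2)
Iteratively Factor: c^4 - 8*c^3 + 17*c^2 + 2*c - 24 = (c + 1)*(c^3 - 9*c^2 + 26*c - 24) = (c - 3)*(c + 1)*(c^2 - 6*c + 8) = (c - 3)*(c - 2)*(c + 1)*(c - 4)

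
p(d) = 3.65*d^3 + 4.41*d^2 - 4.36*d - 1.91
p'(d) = 10.95*d^2 + 8.82*d - 4.36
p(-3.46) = -85.22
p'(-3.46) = 96.21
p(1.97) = 34.52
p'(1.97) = 55.51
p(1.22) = 5.96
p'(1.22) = 22.70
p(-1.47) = 2.43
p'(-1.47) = 6.34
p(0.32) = -2.73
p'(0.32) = -0.42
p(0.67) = -1.75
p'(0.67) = 6.46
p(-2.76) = -33.02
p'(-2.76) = 54.71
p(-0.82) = 2.62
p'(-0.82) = -4.23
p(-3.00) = -47.69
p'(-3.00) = 67.73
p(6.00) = 919.09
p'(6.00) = 442.76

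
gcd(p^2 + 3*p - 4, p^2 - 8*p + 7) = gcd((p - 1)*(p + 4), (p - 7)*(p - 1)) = p - 1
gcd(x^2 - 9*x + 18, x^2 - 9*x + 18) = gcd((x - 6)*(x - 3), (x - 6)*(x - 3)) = x^2 - 9*x + 18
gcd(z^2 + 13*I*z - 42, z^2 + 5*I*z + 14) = z + 7*I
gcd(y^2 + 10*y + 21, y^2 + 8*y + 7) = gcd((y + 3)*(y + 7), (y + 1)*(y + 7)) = y + 7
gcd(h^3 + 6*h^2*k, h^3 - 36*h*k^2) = h^2 + 6*h*k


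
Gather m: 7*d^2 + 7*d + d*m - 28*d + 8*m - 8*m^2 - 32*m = 7*d^2 - 21*d - 8*m^2 + m*(d - 24)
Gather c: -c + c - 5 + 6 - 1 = 0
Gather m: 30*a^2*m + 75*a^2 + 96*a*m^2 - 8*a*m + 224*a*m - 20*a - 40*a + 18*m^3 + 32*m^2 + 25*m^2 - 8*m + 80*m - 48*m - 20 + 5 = 75*a^2 - 60*a + 18*m^3 + m^2*(96*a + 57) + m*(30*a^2 + 216*a + 24) - 15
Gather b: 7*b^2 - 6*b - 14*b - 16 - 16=7*b^2 - 20*b - 32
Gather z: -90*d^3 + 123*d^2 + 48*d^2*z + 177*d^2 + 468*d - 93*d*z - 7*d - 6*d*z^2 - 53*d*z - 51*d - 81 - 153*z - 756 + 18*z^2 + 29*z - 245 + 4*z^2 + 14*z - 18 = -90*d^3 + 300*d^2 + 410*d + z^2*(22 - 6*d) + z*(48*d^2 - 146*d - 110) - 1100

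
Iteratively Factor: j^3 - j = (j + 1)*(j^2 - j) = j*(j + 1)*(j - 1)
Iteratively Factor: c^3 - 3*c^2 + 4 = (c - 2)*(c^2 - c - 2) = (c - 2)*(c + 1)*(c - 2)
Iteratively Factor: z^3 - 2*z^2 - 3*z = (z + 1)*(z^2 - 3*z) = z*(z + 1)*(z - 3)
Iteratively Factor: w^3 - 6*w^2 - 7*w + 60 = (w - 5)*(w^2 - w - 12) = (w - 5)*(w + 3)*(w - 4)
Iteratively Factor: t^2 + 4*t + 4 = (t + 2)*(t + 2)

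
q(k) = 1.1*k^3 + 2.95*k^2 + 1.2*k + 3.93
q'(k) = 3.3*k^2 + 5.9*k + 1.2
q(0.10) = 4.08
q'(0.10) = 1.82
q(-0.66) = 4.11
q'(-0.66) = -1.26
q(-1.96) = 4.63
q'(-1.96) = 2.31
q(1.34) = 13.48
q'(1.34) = 15.03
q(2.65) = 48.30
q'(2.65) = 40.01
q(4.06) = 131.04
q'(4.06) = 79.55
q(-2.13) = 4.13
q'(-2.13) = 3.60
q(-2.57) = 1.66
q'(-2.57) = 7.83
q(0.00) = 3.93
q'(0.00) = 1.20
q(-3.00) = -2.82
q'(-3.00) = 13.20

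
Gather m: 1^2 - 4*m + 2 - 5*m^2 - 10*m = -5*m^2 - 14*m + 3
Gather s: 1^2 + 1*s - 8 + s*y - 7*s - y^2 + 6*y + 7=s*(y - 6) - y^2 + 6*y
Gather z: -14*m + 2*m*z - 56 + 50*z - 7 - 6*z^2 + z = -14*m - 6*z^2 + z*(2*m + 51) - 63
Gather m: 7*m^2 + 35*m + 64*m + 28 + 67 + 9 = 7*m^2 + 99*m + 104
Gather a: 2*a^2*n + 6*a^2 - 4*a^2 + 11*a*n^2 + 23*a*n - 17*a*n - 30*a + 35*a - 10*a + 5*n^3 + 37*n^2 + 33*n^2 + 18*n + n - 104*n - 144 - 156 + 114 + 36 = a^2*(2*n + 2) + a*(11*n^2 + 6*n - 5) + 5*n^3 + 70*n^2 - 85*n - 150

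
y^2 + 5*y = y*(y + 5)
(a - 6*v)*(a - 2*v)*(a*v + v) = a^3*v - 8*a^2*v^2 + a^2*v + 12*a*v^3 - 8*a*v^2 + 12*v^3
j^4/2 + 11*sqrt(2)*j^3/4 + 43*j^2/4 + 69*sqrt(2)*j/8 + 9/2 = (j/2 + sqrt(2))*(j + sqrt(2)/2)*(j + 3*sqrt(2)/2)^2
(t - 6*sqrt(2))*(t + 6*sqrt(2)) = t^2 - 72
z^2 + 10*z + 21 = (z + 3)*(z + 7)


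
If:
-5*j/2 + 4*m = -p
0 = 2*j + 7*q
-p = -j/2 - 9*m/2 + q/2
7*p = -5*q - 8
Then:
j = -1904/2369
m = -416/2369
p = -3096/2369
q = 544/2369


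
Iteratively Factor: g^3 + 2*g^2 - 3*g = (g - 1)*(g^2 + 3*g) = g*(g - 1)*(g + 3)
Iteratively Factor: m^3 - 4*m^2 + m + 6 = (m - 3)*(m^2 - m - 2) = (m - 3)*(m + 1)*(m - 2)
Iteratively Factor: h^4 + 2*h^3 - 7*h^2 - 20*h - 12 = (h - 3)*(h^3 + 5*h^2 + 8*h + 4) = (h - 3)*(h + 2)*(h^2 + 3*h + 2) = (h - 3)*(h + 2)^2*(h + 1)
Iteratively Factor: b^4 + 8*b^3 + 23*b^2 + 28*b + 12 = (b + 2)*(b^3 + 6*b^2 + 11*b + 6) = (b + 2)^2*(b^2 + 4*b + 3) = (b + 1)*(b + 2)^2*(b + 3)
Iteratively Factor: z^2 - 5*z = (z)*(z - 5)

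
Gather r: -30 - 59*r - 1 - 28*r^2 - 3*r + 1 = -28*r^2 - 62*r - 30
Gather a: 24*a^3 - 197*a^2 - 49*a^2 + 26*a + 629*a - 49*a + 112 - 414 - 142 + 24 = 24*a^3 - 246*a^2 + 606*a - 420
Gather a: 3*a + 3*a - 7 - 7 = 6*a - 14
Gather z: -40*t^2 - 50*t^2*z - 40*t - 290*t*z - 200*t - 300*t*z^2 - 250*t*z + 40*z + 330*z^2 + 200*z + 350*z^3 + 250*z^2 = -40*t^2 - 240*t + 350*z^3 + z^2*(580 - 300*t) + z*(-50*t^2 - 540*t + 240)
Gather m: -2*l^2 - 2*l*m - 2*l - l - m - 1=-2*l^2 - 3*l + m*(-2*l - 1) - 1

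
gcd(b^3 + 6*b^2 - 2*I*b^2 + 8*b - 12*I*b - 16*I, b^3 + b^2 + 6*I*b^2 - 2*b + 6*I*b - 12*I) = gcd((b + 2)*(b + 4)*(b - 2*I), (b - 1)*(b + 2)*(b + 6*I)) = b + 2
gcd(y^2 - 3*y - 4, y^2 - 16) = y - 4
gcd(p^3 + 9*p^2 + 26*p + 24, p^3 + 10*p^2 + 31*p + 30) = p^2 + 5*p + 6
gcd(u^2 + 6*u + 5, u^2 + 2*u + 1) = u + 1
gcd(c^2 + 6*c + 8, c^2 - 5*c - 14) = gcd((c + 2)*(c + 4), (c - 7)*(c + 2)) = c + 2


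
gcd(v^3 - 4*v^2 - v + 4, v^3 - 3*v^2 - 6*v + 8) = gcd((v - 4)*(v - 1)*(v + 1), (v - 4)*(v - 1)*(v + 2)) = v^2 - 5*v + 4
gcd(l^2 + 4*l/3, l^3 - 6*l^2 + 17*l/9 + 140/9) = l + 4/3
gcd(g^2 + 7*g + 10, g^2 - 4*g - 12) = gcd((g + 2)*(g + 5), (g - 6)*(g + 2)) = g + 2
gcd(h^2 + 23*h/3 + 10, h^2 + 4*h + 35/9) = h + 5/3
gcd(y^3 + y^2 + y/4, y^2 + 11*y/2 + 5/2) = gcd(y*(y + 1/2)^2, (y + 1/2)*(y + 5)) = y + 1/2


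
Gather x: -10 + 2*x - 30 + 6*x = 8*x - 40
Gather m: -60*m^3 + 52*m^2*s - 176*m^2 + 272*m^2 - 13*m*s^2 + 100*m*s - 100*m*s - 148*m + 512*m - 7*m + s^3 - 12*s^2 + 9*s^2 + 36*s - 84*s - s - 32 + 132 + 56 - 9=-60*m^3 + m^2*(52*s + 96) + m*(357 - 13*s^2) + s^3 - 3*s^2 - 49*s + 147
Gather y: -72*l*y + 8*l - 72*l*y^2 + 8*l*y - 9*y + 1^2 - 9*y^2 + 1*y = 8*l + y^2*(-72*l - 9) + y*(-64*l - 8) + 1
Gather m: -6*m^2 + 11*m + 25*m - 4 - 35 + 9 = -6*m^2 + 36*m - 30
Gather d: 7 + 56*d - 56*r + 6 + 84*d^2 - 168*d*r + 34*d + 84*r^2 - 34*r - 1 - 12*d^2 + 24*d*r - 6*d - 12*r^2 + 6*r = 72*d^2 + d*(84 - 144*r) + 72*r^2 - 84*r + 12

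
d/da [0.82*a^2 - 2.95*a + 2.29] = 1.64*a - 2.95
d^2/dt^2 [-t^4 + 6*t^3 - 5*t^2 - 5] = -12*t^2 + 36*t - 10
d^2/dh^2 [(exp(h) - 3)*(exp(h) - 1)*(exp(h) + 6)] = (9*exp(2*h) + 8*exp(h) - 21)*exp(h)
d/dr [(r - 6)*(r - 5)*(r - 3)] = 3*r^2 - 28*r + 63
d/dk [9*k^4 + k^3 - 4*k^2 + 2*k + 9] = 36*k^3 + 3*k^2 - 8*k + 2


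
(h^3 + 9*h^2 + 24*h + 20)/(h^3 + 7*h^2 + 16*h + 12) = (h + 5)/(h + 3)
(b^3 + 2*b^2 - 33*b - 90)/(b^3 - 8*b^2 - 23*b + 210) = (b + 3)/(b - 7)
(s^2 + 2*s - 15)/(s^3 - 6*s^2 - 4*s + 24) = (s^2 + 2*s - 15)/(s^3 - 6*s^2 - 4*s + 24)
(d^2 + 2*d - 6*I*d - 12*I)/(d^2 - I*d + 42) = (d^2 + d*(2 - 6*I) - 12*I)/(d^2 - I*d + 42)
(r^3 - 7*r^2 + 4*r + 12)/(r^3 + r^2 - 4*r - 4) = (r - 6)/(r + 2)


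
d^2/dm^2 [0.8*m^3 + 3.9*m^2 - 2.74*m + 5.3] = 4.8*m + 7.8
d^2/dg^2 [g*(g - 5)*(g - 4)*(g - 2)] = 12*g^2 - 66*g + 76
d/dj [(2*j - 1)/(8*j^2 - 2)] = -1/(4*j^2 + 4*j + 1)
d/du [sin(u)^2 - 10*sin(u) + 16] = 2*(sin(u) - 5)*cos(u)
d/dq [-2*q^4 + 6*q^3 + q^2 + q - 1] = -8*q^3 + 18*q^2 + 2*q + 1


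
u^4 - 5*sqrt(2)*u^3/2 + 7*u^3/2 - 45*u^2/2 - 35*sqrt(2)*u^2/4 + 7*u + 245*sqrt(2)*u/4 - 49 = (u - 7/2)*(u + 7)*(u - 2*sqrt(2))*(u - sqrt(2)/2)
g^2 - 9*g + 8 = (g - 8)*(g - 1)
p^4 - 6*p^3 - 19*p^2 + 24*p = p*(p - 8)*(p - 1)*(p + 3)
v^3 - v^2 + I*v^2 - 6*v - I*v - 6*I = (v - 3)*(v + 2)*(v + I)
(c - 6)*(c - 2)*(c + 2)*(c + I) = c^4 - 6*c^3 + I*c^3 - 4*c^2 - 6*I*c^2 + 24*c - 4*I*c + 24*I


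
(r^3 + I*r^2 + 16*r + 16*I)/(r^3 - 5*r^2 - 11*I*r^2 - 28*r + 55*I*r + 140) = (r^2 + 5*I*r - 4)/(r^2 - r*(5 + 7*I) + 35*I)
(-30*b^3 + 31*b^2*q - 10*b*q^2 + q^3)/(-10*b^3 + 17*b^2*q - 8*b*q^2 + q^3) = (-3*b + q)/(-b + q)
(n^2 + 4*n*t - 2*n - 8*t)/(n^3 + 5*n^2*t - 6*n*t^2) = (n^2 + 4*n*t - 2*n - 8*t)/(n*(n^2 + 5*n*t - 6*t^2))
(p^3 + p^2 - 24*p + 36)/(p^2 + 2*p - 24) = (p^2 - 5*p + 6)/(p - 4)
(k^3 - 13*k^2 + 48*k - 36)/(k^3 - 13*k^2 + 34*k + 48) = (k^2 - 7*k + 6)/(k^2 - 7*k - 8)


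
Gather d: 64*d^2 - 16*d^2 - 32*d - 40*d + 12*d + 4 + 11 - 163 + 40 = 48*d^2 - 60*d - 108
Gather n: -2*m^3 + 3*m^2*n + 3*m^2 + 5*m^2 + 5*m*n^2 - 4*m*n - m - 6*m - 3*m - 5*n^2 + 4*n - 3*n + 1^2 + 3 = -2*m^3 + 8*m^2 - 10*m + n^2*(5*m - 5) + n*(3*m^2 - 4*m + 1) + 4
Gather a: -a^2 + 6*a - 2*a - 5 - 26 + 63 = -a^2 + 4*a + 32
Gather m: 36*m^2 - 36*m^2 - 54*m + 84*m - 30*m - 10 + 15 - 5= 0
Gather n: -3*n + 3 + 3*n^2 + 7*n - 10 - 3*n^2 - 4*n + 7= 0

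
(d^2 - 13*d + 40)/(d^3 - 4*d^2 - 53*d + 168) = (d - 5)/(d^2 + 4*d - 21)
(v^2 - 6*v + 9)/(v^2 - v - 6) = (v - 3)/(v + 2)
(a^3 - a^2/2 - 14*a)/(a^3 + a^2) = (a^2 - a/2 - 14)/(a*(a + 1))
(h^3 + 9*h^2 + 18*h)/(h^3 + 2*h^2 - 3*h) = (h + 6)/(h - 1)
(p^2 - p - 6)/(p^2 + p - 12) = (p + 2)/(p + 4)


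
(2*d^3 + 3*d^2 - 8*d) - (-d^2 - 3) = 2*d^3 + 4*d^2 - 8*d + 3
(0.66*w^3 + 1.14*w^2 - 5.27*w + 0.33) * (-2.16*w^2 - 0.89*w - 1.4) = -1.4256*w^5 - 3.0498*w^4 + 9.4446*w^3 + 2.3815*w^2 + 7.0843*w - 0.462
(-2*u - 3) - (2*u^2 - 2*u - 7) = 4 - 2*u^2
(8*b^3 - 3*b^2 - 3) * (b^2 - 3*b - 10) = 8*b^5 - 27*b^4 - 71*b^3 + 27*b^2 + 9*b + 30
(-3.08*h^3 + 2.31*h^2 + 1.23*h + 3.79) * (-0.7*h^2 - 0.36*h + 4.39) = 2.156*h^5 - 0.5082*h^4 - 15.2138*h^3 + 7.0451*h^2 + 4.0353*h + 16.6381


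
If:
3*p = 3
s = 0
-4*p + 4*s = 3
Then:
No Solution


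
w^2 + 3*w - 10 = (w - 2)*(w + 5)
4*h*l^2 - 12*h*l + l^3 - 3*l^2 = l*(4*h + l)*(l - 3)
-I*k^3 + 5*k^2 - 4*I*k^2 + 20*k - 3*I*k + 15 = (k + 3)*(k + 5*I)*(-I*k - I)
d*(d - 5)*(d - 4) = d^3 - 9*d^2 + 20*d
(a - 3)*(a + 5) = a^2 + 2*a - 15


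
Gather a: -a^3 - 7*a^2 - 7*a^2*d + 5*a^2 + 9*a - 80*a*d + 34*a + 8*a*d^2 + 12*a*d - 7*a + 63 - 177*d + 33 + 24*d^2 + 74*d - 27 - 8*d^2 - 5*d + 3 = -a^3 + a^2*(-7*d - 2) + a*(8*d^2 - 68*d + 36) + 16*d^2 - 108*d + 72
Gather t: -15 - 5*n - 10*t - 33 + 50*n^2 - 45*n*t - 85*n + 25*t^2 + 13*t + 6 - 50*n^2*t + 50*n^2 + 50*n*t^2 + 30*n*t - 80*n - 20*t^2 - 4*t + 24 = 100*n^2 - 170*n + t^2*(50*n + 5) + t*(-50*n^2 - 15*n - 1) - 18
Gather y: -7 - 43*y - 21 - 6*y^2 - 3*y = -6*y^2 - 46*y - 28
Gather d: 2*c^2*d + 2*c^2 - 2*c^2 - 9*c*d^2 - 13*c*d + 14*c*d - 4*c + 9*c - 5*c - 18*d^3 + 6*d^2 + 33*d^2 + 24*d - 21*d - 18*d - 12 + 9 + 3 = -18*d^3 + d^2*(39 - 9*c) + d*(2*c^2 + c - 15)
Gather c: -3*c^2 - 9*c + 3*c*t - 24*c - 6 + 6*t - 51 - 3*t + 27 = -3*c^2 + c*(3*t - 33) + 3*t - 30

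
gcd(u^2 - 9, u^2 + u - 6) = u + 3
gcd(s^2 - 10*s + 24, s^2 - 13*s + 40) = 1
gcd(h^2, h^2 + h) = h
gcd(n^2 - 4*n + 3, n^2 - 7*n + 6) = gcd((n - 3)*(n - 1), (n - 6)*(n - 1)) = n - 1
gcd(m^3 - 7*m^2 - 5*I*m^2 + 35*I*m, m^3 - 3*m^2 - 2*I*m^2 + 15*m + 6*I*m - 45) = m - 5*I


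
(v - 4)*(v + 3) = v^2 - v - 12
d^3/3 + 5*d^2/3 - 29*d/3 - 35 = (d/3 + 1)*(d - 5)*(d + 7)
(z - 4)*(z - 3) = z^2 - 7*z + 12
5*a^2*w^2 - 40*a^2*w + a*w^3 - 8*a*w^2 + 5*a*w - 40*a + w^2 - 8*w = (5*a + w)*(w - 8)*(a*w + 1)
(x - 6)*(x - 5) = x^2 - 11*x + 30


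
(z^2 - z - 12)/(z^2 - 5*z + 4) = (z + 3)/(z - 1)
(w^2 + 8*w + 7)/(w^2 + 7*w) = (w + 1)/w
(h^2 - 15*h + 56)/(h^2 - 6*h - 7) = (h - 8)/(h + 1)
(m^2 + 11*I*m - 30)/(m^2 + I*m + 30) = (m + 5*I)/(m - 5*I)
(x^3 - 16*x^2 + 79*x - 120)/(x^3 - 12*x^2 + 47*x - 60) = (x - 8)/(x - 4)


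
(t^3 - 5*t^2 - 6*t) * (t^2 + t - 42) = t^5 - 4*t^4 - 53*t^3 + 204*t^2 + 252*t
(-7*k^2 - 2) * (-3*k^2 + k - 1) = 21*k^4 - 7*k^3 + 13*k^2 - 2*k + 2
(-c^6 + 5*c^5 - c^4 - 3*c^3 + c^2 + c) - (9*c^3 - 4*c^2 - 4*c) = -c^6 + 5*c^5 - c^4 - 12*c^3 + 5*c^2 + 5*c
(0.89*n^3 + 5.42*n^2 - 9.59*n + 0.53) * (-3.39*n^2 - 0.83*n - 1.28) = -3.0171*n^5 - 19.1125*n^4 + 26.8723*n^3 - 0.7746*n^2 + 11.8353*n - 0.6784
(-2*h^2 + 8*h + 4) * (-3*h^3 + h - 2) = 6*h^5 - 24*h^4 - 14*h^3 + 12*h^2 - 12*h - 8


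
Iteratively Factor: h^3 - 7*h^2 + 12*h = (h - 3)*(h^2 - 4*h) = (h - 4)*(h - 3)*(h)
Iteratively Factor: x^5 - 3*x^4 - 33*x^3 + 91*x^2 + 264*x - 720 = (x + 4)*(x^4 - 7*x^3 - 5*x^2 + 111*x - 180) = (x - 3)*(x + 4)*(x^3 - 4*x^2 - 17*x + 60) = (x - 3)^2*(x + 4)*(x^2 - x - 20) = (x - 3)^2*(x + 4)^2*(x - 5)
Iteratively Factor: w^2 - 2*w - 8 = (w - 4)*(w + 2)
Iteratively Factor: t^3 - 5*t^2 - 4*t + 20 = (t + 2)*(t^2 - 7*t + 10) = (t - 2)*(t + 2)*(t - 5)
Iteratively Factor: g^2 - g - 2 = (g + 1)*(g - 2)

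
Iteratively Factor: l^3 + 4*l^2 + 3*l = (l + 3)*(l^2 + l) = l*(l + 3)*(l + 1)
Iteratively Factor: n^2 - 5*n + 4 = (n - 1)*(n - 4)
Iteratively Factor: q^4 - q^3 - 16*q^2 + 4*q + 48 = (q + 3)*(q^3 - 4*q^2 - 4*q + 16) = (q - 4)*(q + 3)*(q^2 - 4) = (q - 4)*(q + 2)*(q + 3)*(q - 2)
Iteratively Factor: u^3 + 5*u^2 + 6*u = (u + 2)*(u^2 + 3*u) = (u + 2)*(u + 3)*(u)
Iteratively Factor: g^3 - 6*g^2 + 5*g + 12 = (g + 1)*(g^2 - 7*g + 12) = (g - 4)*(g + 1)*(g - 3)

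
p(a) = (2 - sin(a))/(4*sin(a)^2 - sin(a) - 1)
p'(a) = (2 - sin(a))*(-8*sin(a)*cos(a) + cos(a))/(4*sin(a)^2 - sin(a) - 1)^2 - cos(a)/(4*sin(a)^2 - sin(a) - 1)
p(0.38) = -1.99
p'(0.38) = -3.29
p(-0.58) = 3.40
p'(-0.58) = 19.32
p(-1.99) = 0.90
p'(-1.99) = -0.81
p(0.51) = -2.83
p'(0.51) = -11.77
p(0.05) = -1.88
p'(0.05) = 2.04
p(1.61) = 0.50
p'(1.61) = 0.09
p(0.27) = -1.76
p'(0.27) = -0.98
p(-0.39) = -57.16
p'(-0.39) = 5153.90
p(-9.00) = 26.37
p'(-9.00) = -1118.38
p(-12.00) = -3.80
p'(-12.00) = -25.25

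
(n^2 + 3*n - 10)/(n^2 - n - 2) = (n + 5)/(n + 1)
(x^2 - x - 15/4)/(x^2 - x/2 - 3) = (x - 5/2)/(x - 2)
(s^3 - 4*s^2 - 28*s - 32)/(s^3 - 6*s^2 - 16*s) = (s + 2)/s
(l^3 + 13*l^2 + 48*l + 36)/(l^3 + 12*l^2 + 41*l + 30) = (l + 6)/(l + 5)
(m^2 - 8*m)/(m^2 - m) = (m - 8)/(m - 1)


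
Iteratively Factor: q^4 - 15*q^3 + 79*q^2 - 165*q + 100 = (q - 5)*(q^3 - 10*q^2 + 29*q - 20) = (q - 5)*(q - 4)*(q^2 - 6*q + 5) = (q - 5)^2*(q - 4)*(q - 1)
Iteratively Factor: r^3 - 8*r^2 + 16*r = (r)*(r^2 - 8*r + 16) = r*(r - 4)*(r - 4)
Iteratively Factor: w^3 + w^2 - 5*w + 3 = (w + 3)*(w^2 - 2*w + 1) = (w - 1)*(w + 3)*(w - 1)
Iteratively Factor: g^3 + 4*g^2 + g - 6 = (g + 2)*(g^2 + 2*g - 3) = (g - 1)*(g + 2)*(g + 3)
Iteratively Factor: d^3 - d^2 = (d - 1)*(d^2) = d*(d - 1)*(d)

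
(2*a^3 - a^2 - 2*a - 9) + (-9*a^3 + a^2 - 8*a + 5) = -7*a^3 - 10*a - 4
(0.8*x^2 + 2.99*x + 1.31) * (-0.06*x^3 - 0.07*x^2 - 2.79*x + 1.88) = -0.048*x^5 - 0.2354*x^4 - 2.5199*x^3 - 6.9298*x^2 + 1.9663*x + 2.4628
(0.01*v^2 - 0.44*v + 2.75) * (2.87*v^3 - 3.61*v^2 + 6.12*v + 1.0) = 0.0287*v^5 - 1.2989*v^4 + 9.5421*v^3 - 12.6103*v^2 + 16.39*v + 2.75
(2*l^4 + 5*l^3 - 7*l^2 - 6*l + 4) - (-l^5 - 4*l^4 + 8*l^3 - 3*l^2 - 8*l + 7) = l^5 + 6*l^4 - 3*l^3 - 4*l^2 + 2*l - 3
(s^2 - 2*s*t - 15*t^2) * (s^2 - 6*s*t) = s^4 - 8*s^3*t - 3*s^2*t^2 + 90*s*t^3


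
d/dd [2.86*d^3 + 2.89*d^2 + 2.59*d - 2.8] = 8.58*d^2 + 5.78*d + 2.59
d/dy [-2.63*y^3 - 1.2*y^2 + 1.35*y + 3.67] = -7.89*y^2 - 2.4*y + 1.35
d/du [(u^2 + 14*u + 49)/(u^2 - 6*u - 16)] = 10*(-2*u^2 - 13*u + 7)/(u^4 - 12*u^3 + 4*u^2 + 192*u + 256)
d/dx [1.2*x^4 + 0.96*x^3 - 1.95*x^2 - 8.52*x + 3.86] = 4.8*x^3 + 2.88*x^2 - 3.9*x - 8.52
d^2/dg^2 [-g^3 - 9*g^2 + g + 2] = -6*g - 18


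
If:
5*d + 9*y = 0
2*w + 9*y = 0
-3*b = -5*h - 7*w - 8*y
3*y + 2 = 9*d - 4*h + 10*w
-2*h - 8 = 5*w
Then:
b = -2465/468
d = -3/13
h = -133/52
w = -15/26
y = 5/39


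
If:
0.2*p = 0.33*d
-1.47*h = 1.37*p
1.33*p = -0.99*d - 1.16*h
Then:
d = 0.00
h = 0.00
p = 0.00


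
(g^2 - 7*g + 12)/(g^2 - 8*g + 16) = (g - 3)/(g - 4)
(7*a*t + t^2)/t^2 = (7*a + t)/t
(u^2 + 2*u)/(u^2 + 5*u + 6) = u/(u + 3)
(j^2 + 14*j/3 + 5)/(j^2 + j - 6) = (j + 5/3)/(j - 2)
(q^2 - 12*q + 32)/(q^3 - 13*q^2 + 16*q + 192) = (q - 4)/(q^2 - 5*q - 24)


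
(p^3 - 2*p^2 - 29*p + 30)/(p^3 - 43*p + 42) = (p + 5)/(p + 7)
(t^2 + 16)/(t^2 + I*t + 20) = (t + 4*I)/(t + 5*I)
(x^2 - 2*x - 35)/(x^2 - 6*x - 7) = (x + 5)/(x + 1)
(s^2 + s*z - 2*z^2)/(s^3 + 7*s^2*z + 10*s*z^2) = (s - z)/(s*(s + 5*z))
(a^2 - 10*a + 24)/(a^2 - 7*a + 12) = (a - 6)/(a - 3)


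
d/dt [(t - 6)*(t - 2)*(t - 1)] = 3*t^2 - 18*t + 20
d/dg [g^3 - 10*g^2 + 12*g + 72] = 3*g^2 - 20*g + 12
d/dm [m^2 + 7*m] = 2*m + 7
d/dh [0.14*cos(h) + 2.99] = -0.14*sin(h)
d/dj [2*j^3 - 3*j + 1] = 6*j^2 - 3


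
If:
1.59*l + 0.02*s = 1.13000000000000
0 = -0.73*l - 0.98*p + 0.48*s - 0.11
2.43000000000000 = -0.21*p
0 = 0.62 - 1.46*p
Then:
No Solution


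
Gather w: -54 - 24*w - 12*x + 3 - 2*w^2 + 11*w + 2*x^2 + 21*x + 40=-2*w^2 - 13*w + 2*x^2 + 9*x - 11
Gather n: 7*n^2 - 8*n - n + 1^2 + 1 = 7*n^2 - 9*n + 2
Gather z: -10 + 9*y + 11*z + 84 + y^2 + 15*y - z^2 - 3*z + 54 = y^2 + 24*y - z^2 + 8*z + 128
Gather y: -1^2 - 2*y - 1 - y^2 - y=-y^2 - 3*y - 2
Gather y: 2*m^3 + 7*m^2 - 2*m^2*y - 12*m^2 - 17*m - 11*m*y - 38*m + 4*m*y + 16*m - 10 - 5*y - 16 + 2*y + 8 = 2*m^3 - 5*m^2 - 39*m + y*(-2*m^2 - 7*m - 3) - 18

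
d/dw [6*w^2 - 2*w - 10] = 12*w - 2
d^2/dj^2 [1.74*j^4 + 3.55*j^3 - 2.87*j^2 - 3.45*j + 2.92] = 20.88*j^2 + 21.3*j - 5.74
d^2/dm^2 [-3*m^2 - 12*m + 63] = -6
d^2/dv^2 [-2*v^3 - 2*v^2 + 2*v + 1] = -12*v - 4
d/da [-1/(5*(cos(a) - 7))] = -sin(a)/(5*(cos(a) - 7)^2)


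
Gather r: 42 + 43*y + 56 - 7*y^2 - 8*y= -7*y^2 + 35*y + 98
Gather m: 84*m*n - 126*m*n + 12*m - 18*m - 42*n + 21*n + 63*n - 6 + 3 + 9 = m*(-42*n - 6) + 42*n + 6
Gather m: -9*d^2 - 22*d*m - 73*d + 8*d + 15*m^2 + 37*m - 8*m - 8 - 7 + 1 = -9*d^2 - 65*d + 15*m^2 + m*(29 - 22*d) - 14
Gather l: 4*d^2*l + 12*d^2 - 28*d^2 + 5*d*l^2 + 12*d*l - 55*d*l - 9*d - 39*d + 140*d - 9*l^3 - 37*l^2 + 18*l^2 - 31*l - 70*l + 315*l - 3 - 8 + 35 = -16*d^2 + 92*d - 9*l^3 + l^2*(5*d - 19) + l*(4*d^2 - 43*d + 214) + 24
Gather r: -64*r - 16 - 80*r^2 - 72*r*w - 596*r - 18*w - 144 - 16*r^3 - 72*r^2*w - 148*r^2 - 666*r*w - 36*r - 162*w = -16*r^3 + r^2*(-72*w - 228) + r*(-738*w - 696) - 180*w - 160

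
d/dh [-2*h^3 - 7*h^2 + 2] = 2*h*(-3*h - 7)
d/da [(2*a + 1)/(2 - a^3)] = (4*a^3 + 3*a^2 + 4)/(a^6 - 4*a^3 + 4)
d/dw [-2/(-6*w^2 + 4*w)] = 2*(1 - 3*w)/(w^2*(3*w - 2)^2)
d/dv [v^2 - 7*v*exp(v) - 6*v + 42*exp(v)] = -7*v*exp(v) + 2*v + 35*exp(v) - 6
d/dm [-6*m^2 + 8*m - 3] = 8 - 12*m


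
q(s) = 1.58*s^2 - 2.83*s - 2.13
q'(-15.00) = -50.23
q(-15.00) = 395.82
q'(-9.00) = -31.27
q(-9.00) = 151.32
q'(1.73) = 2.64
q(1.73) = -2.30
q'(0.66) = -0.74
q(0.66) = -3.31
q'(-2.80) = -11.68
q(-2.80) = 18.18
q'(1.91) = 3.21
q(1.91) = -1.77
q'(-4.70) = -17.68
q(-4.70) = 46.07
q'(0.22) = -2.13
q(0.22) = -2.68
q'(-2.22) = -9.85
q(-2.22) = 11.94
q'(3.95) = 9.65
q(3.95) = 11.34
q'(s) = 3.16*s - 2.83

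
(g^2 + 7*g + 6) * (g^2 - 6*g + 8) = g^4 + g^3 - 28*g^2 + 20*g + 48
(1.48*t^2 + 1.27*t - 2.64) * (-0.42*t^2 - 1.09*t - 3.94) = -0.6216*t^4 - 2.1466*t^3 - 6.1067*t^2 - 2.1262*t + 10.4016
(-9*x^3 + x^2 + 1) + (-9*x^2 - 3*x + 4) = -9*x^3 - 8*x^2 - 3*x + 5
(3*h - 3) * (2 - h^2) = -3*h^3 + 3*h^2 + 6*h - 6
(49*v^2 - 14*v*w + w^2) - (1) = 49*v^2 - 14*v*w + w^2 - 1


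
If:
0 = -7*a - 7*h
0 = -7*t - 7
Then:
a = -h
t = -1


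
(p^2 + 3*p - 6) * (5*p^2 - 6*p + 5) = 5*p^4 + 9*p^3 - 43*p^2 + 51*p - 30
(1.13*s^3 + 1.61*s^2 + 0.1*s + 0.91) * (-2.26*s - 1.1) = -2.5538*s^4 - 4.8816*s^3 - 1.997*s^2 - 2.1666*s - 1.001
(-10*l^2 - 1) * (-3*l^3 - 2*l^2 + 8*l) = 30*l^5 + 20*l^4 - 77*l^3 + 2*l^2 - 8*l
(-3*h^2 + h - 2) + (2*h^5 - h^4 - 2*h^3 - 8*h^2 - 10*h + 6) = 2*h^5 - h^4 - 2*h^3 - 11*h^2 - 9*h + 4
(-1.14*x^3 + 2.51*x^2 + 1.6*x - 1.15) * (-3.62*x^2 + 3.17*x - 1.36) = 4.1268*x^5 - 12.7*x^4 + 3.7151*x^3 + 5.8214*x^2 - 5.8215*x + 1.564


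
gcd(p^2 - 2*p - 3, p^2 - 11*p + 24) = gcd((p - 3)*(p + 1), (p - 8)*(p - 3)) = p - 3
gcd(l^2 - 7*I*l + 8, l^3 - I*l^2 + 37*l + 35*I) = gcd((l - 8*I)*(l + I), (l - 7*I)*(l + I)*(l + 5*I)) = l + I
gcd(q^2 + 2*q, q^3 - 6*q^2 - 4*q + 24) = q + 2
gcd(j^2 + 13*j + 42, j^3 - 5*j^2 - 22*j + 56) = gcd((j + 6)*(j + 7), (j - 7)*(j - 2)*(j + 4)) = 1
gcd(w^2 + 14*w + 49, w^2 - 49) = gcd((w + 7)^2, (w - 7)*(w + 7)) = w + 7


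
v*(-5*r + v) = -5*r*v + v^2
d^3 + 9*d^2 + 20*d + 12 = (d + 1)*(d + 2)*(d + 6)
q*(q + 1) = q^2 + q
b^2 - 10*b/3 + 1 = (b - 3)*(b - 1/3)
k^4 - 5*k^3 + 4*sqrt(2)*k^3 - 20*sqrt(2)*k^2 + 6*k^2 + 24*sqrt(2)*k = k*(k - 3)*(k - 2)*(k + 4*sqrt(2))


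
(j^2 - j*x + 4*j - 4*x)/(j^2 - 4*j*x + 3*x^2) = (-j - 4)/(-j + 3*x)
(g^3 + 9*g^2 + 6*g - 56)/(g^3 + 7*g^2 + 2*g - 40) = (g + 7)/(g + 5)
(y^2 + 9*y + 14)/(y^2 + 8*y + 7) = (y + 2)/(y + 1)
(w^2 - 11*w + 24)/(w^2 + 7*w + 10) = (w^2 - 11*w + 24)/(w^2 + 7*w + 10)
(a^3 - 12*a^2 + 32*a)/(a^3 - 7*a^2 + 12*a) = (a - 8)/(a - 3)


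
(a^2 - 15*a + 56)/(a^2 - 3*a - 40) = (a - 7)/(a + 5)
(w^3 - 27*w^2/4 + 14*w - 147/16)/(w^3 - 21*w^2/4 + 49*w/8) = (w - 3/2)/w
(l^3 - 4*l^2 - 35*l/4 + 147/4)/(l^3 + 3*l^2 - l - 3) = (l^2 - 7*l + 49/4)/(l^2 - 1)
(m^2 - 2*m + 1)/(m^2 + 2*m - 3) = (m - 1)/(m + 3)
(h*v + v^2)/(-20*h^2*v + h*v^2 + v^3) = (h + v)/(-20*h^2 + h*v + v^2)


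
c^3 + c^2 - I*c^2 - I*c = c*(c + 1)*(c - I)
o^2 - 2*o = o*(o - 2)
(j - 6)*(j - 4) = j^2 - 10*j + 24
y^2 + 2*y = y*(y + 2)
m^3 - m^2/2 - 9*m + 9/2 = (m - 3)*(m - 1/2)*(m + 3)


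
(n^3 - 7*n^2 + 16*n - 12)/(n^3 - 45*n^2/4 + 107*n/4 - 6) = 4*(n^2 - 4*n + 4)/(4*n^2 - 33*n + 8)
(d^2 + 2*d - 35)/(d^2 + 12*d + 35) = (d - 5)/(d + 5)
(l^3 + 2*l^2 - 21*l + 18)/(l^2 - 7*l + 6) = (l^2 + 3*l - 18)/(l - 6)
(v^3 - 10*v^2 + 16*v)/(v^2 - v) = (v^2 - 10*v + 16)/(v - 1)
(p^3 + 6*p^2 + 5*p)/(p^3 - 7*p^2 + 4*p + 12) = p*(p + 5)/(p^2 - 8*p + 12)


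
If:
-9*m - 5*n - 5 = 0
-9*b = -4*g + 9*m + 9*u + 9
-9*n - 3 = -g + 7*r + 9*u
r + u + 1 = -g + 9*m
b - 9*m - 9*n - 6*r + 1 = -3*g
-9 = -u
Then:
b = -7115/298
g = -15235/298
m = -23725/2682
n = 4447/298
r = -5735/149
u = 9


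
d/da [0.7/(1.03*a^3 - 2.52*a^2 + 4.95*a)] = (-2.163*a^2 + 3.528*a - 3.465)/(a^2*(1.03*a^2 - 2.52*a + 4.95)^2)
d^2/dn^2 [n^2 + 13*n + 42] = 2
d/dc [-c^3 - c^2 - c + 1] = -3*c^2 - 2*c - 1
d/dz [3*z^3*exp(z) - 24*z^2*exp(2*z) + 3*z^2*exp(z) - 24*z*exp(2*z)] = 3*(z^3 - 16*z^2*exp(z) + 4*z^2 - 32*z*exp(z) + 2*z - 8*exp(z))*exp(z)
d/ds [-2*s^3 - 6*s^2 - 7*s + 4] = -6*s^2 - 12*s - 7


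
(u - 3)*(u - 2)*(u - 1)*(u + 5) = u^4 - u^3 - 19*u^2 + 49*u - 30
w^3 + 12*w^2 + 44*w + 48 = (w + 2)*(w + 4)*(w + 6)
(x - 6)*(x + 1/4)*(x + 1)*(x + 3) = x^4 - 7*x^3/4 - 43*x^2/2 - 93*x/4 - 9/2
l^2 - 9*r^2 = (l - 3*r)*(l + 3*r)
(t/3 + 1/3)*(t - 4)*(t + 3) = t^3/3 - 13*t/3 - 4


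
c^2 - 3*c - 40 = (c - 8)*(c + 5)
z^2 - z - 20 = (z - 5)*(z + 4)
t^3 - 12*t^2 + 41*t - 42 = (t - 7)*(t - 3)*(t - 2)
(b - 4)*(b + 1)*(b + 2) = b^3 - b^2 - 10*b - 8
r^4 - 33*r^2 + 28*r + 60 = (r - 5)*(r - 2)*(r + 1)*(r + 6)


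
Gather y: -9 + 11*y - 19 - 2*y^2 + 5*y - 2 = -2*y^2 + 16*y - 30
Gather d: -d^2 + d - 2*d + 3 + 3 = -d^2 - d + 6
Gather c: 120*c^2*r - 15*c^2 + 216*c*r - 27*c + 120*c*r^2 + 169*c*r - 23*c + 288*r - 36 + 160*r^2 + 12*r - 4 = c^2*(120*r - 15) + c*(120*r^2 + 385*r - 50) + 160*r^2 + 300*r - 40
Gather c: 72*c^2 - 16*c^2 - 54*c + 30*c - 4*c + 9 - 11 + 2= 56*c^2 - 28*c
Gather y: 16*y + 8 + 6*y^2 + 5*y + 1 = 6*y^2 + 21*y + 9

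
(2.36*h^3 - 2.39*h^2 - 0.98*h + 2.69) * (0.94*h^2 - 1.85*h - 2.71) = 2.2184*h^5 - 6.6126*h^4 - 2.8953*h^3 + 10.8185*h^2 - 2.3207*h - 7.2899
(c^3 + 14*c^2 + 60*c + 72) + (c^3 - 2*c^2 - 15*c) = 2*c^3 + 12*c^2 + 45*c + 72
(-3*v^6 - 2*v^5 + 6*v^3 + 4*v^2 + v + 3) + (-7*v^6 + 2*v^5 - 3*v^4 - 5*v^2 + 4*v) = -10*v^6 - 3*v^4 + 6*v^3 - v^2 + 5*v + 3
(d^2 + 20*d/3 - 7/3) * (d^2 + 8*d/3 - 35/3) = d^4 + 28*d^3/3 + 34*d^2/9 - 84*d + 245/9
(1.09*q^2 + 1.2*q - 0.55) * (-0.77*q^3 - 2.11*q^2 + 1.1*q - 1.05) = -0.8393*q^5 - 3.2239*q^4 - 0.909499999999999*q^3 + 1.336*q^2 - 1.865*q + 0.5775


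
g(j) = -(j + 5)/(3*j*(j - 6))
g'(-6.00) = 0.00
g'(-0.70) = -0.55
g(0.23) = 1.31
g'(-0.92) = -0.32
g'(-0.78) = -0.44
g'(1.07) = -0.22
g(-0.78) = -0.27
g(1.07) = 0.38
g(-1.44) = -0.11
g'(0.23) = -5.23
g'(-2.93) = -0.02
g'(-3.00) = -0.02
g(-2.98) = -0.03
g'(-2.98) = -0.02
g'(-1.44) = -0.12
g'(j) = -1/(3*j*(j - 6)) + (j + 5)/(3*j*(j - 6)^2) + (j + 5)/(3*j^2*(j - 6))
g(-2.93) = -0.03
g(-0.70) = -0.31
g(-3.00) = -0.02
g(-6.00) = 0.00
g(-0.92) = -0.21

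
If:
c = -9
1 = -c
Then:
No Solution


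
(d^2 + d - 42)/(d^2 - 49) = (d - 6)/(d - 7)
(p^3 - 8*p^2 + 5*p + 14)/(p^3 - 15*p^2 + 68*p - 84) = (p + 1)/(p - 6)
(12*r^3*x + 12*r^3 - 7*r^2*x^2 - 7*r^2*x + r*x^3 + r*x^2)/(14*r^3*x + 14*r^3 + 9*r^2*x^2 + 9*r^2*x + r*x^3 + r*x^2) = (12*r^2 - 7*r*x + x^2)/(14*r^2 + 9*r*x + x^2)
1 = 1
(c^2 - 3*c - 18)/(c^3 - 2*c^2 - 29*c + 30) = (c + 3)/(c^2 + 4*c - 5)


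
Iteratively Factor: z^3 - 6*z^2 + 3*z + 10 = (z + 1)*(z^2 - 7*z + 10) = (z - 2)*(z + 1)*(z - 5)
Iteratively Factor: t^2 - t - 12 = (t - 4)*(t + 3)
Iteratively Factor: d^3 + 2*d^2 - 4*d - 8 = (d + 2)*(d^2 - 4) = (d + 2)^2*(d - 2)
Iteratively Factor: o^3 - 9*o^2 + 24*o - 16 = (o - 1)*(o^2 - 8*o + 16) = (o - 4)*(o - 1)*(o - 4)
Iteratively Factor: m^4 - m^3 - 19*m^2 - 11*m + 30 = (m + 2)*(m^3 - 3*m^2 - 13*m + 15) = (m - 1)*(m + 2)*(m^2 - 2*m - 15) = (m - 1)*(m + 2)*(m + 3)*(m - 5)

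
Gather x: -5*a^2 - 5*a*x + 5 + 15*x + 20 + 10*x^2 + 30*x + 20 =-5*a^2 + 10*x^2 + x*(45 - 5*a) + 45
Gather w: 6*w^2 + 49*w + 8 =6*w^2 + 49*w + 8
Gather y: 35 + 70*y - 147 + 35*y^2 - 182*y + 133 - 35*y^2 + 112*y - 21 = 0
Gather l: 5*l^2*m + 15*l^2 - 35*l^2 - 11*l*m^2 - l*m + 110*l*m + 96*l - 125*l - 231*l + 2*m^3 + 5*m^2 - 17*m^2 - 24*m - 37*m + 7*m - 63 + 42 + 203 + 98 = l^2*(5*m - 20) + l*(-11*m^2 + 109*m - 260) + 2*m^3 - 12*m^2 - 54*m + 280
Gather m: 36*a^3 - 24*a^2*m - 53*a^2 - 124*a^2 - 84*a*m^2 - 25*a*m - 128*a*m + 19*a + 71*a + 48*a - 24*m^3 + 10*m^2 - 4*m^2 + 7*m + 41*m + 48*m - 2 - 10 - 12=36*a^3 - 177*a^2 + 138*a - 24*m^3 + m^2*(6 - 84*a) + m*(-24*a^2 - 153*a + 96) - 24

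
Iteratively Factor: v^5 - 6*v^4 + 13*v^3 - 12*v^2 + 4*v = (v - 2)*(v^4 - 4*v^3 + 5*v^2 - 2*v) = (v - 2)^2*(v^3 - 2*v^2 + v) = (v - 2)^2*(v - 1)*(v^2 - v) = (v - 2)^2*(v - 1)^2*(v)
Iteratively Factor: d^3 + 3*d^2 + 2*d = (d + 1)*(d^2 + 2*d) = (d + 1)*(d + 2)*(d)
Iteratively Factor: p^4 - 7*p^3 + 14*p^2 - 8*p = (p)*(p^3 - 7*p^2 + 14*p - 8) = p*(p - 1)*(p^2 - 6*p + 8) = p*(p - 4)*(p - 1)*(p - 2)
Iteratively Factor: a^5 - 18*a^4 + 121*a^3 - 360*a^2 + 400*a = (a - 5)*(a^4 - 13*a^3 + 56*a^2 - 80*a) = a*(a - 5)*(a^3 - 13*a^2 + 56*a - 80) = a*(a - 5)^2*(a^2 - 8*a + 16) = a*(a - 5)^2*(a - 4)*(a - 4)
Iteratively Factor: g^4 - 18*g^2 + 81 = (g - 3)*(g^3 + 3*g^2 - 9*g - 27) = (g - 3)^2*(g^2 + 6*g + 9) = (g - 3)^2*(g + 3)*(g + 3)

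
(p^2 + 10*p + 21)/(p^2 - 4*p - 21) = (p + 7)/(p - 7)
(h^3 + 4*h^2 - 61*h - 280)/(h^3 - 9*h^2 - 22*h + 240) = (h + 7)/(h - 6)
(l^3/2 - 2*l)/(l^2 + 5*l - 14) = l*(l + 2)/(2*(l + 7))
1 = 1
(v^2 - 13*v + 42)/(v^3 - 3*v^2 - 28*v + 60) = (v - 7)/(v^2 + 3*v - 10)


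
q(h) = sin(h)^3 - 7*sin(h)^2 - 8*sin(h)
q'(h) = 3*sin(h)^2*cos(h) - 14*sin(h)*cos(h) - 8*cos(h)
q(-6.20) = -0.71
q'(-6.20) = -9.11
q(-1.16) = 0.68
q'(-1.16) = 2.94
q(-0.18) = 1.20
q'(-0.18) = -5.31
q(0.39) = -4.00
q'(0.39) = -11.92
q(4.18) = 1.06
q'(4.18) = -3.19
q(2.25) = -9.99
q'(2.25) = 10.73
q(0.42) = -4.36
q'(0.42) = -12.06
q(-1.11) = 0.83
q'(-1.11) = 3.09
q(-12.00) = -6.15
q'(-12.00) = -12.36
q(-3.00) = 0.99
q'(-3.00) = 5.90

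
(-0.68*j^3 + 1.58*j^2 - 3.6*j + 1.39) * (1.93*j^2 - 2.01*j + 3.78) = -1.3124*j^5 + 4.4162*j^4 - 12.6942*j^3 + 15.8911*j^2 - 16.4019*j + 5.2542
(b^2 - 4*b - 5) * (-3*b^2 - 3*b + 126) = -3*b^4 + 9*b^3 + 153*b^2 - 489*b - 630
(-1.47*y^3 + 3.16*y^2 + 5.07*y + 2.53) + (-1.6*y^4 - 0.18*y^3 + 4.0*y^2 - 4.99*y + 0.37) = -1.6*y^4 - 1.65*y^3 + 7.16*y^2 + 0.0800000000000001*y + 2.9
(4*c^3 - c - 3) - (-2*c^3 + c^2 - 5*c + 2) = 6*c^3 - c^2 + 4*c - 5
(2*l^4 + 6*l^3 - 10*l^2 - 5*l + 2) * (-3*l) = -6*l^5 - 18*l^4 + 30*l^3 + 15*l^2 - 6*l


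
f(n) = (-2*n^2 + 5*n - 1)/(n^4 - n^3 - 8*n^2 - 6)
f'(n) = (5 - 4*n)/(n^4 - n^3 - 8*n^2 - 6) + (-2*n^2 + 5*n - 1)*(-4*n^3 + 3*n^2 + 16*n)/(n^4 - n^3 - 8*n^2 - 6)^2 = (-n*(-4*n^2 + 3*n + 16)*(2*n^2 - 5*n + 1) + (4*n - 5)*(-n^4 + n^3 + 8*n^2 + 6))/(-n^4 + n^3 + 8*n^2 + 6)^2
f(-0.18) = 0.31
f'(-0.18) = -0.78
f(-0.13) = 0.27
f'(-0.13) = -0.81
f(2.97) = 0.15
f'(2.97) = 0.46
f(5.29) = -0.08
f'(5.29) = 0.04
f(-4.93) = -0.15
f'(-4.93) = -0.09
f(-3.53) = -0.47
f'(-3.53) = -0.58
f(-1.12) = 0.70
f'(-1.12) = -0.27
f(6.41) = -0.05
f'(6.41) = 0.02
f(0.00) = 0.17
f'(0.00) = -0.83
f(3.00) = 0.17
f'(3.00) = 0.52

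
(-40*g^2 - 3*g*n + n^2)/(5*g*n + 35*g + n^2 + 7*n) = (-8*g + n)/(n + 7)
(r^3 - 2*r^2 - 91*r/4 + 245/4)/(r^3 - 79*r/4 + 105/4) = (2*r - 7)/(2*r - 3)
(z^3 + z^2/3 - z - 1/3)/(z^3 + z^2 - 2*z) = (3*z^2 + 4*z + 1)/(3*z*(z + 2))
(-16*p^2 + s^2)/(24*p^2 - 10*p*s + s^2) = (-4*p - s)/(6*p - s)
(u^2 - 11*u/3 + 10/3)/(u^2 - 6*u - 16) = (-3*u^2 + 11*u - 10)/(3*(-u^2 + 6*u + 16))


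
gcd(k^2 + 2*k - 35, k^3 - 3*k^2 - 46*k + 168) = k + 7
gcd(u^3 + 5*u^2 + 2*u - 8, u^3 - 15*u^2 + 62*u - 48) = u - 1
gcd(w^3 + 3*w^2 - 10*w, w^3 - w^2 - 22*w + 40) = w^2 + 3*w - 10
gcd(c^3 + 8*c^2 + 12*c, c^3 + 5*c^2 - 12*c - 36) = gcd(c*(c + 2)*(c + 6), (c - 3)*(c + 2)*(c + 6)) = c^2 + 8*c + 12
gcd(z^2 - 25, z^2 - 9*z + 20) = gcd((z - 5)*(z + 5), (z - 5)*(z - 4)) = z - 5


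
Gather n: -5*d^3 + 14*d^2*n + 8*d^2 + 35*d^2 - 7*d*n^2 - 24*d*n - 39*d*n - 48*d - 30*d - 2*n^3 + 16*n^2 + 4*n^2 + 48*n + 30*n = -5*d^3 + 43*d^2 - 78*d - 2*n^3 + n^2*(20 - 7*d) + n*(14*d^2 - 63*d + 78)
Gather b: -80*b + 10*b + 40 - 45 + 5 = -70*b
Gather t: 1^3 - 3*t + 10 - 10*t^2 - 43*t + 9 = -10*t^2 - 46*t + 20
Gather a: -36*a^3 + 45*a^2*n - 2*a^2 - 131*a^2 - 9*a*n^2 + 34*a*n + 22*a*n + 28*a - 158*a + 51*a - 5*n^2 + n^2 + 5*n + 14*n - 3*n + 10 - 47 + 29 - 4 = -36*a^3 + a^2*(45*n - 133) + a*(-9*n^2 + 56*n - 79) - 4*n^2 + 16*n - 12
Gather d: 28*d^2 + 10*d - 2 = 28*d^2 + 10*d - 2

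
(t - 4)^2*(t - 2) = t^3 - 10*t^2 + 32*t - 32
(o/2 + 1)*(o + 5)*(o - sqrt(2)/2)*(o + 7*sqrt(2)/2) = o^4/2 + 3*sqrt(2)*o^3/2 + 7*o^3/2 + 13*o^2/4 + 21*sqrt(2)*o^2/2 - 49*o/4 + 15*sqrt(2)*o - 35/2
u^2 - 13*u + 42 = (u - 7)*(u - 6)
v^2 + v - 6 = (v - 2)*(v + 3)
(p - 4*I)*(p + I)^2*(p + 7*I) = p^4 + 5*I*p^3 + 21*p^2 + 53*I*p - 28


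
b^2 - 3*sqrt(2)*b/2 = b*(b - 3*sqrt(2)/2)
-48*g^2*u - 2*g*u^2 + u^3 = u*(-8*g + u)*(6*g + u)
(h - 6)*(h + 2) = h^2 - 4*h - 12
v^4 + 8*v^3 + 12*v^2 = v^2*(v + 2)*(v + 6)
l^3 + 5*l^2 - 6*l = l*(l - 1)*(l + 6)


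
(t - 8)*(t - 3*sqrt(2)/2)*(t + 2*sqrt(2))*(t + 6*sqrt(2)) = t^4 - 8*t^3 + 13*sqrt(2)*t^3/2 - 52*sqrt(2)*t^2 - 36*sqrt(2)*t + 288*sqrt(2)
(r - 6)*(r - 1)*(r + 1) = r^3 - 6*r^2 - r + 6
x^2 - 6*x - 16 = (x - 8)*(x + 2)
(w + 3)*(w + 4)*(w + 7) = w^3 + 14*w^2 + 61*w + 84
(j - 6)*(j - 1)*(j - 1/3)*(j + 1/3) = j^4 - 7*j^3 + 53*j^2/9 + 7*j/9 - 2/3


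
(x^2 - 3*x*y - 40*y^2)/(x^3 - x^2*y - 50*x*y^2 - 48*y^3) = (x + 5*y)/(x^2 + 7*x*y + 6*y^2)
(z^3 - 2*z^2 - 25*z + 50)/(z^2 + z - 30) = (z^2 + 3*z - 10)/(z + 6)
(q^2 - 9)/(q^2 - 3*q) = (q + 3)/q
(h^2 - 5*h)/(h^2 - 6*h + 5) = h/(h - 1)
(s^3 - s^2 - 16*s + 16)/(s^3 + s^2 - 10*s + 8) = (s - 4)/(s - 2)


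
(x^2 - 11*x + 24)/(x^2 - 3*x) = (x - 8)/x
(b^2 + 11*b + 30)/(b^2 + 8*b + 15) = (b + 6)/(b + 3)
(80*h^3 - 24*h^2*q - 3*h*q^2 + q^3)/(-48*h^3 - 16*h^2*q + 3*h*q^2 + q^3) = (-20*h^2 + h*q + q^2)/(12*h^2 + 7*h*q + q^2)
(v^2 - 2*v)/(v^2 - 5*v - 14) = v*(2 - v)/(-v^2 + 5*v + 14)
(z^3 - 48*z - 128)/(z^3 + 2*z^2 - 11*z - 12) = (z^2 - 4*z - 32)/(z^2 - 2*z - 3)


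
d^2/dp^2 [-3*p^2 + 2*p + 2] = -6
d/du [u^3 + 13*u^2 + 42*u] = 3*u^2 + 26*u + 42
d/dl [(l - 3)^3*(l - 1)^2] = (l - 3)^2*(l - 1)*(5*l - 9)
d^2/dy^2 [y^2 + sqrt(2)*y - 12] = 2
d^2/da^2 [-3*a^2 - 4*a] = -6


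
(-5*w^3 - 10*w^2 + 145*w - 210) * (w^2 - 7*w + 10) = -5*w^5 + 25*w^4 + 165*w^3 - 1325*w^2 + 2920*w - 2100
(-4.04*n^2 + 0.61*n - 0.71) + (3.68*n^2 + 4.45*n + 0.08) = -0.36*n^2 + 5.06*n - 0.63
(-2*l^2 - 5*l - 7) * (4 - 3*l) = 6*l^3 + 7*l^2 + l - 28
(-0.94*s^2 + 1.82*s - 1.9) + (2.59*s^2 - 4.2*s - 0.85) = 1.65*s^2 - 2.38*s - 2.75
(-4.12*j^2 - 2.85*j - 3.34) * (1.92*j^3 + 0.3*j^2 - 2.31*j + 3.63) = -7.9104*j^5 - 6.708*j^4 + 2.2494*j^3 - 9.3741*j^2 - 2.6301*j - 12.1242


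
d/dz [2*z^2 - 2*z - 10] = 4*z - 2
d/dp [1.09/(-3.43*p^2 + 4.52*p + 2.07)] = (7.4774*p - 4.9268)/(-3.43*p^2 + 4.52*p + 2.07)^2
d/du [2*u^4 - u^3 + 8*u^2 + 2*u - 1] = 8*u^3 - 3*u^2 + 16*u + 2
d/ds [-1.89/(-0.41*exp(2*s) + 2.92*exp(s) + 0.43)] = (5.5188 - 1.5498*exp(s))*exp(s)/(-0.41*exp(2*s) + 2.92*exp(s) + 0.43)^2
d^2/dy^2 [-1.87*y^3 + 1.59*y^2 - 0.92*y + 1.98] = 3.18 - 11.22*y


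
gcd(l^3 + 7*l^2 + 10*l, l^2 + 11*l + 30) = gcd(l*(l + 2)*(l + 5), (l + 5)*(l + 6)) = l + 5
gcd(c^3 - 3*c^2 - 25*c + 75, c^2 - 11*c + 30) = c - 5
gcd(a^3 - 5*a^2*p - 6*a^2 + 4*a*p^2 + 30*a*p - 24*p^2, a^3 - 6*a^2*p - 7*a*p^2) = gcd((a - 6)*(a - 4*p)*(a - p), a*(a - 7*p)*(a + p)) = 1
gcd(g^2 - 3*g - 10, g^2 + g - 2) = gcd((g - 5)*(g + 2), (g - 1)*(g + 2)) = g + 2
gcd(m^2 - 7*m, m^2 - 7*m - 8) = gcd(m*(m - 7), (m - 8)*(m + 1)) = 1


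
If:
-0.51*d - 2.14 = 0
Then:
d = -4.20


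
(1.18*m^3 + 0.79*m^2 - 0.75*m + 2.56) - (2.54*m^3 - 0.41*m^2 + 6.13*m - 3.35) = -1.36*m^3 + 1.2*m^2 - 6.88*m + 5.91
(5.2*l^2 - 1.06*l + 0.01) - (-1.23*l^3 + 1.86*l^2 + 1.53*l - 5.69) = 1.23*l^3 + 3.34*l^2 - 2.59*l + 5.7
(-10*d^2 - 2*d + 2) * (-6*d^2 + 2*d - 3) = 60*d^4 - 8*d^3 + 14*d^2 + 10*d - 6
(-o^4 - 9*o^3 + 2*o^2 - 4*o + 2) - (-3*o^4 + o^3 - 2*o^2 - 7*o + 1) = 2*o^4 - 10*o^3 + 4*o^2 + 3*o + 1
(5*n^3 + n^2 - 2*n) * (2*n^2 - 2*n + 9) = 10*n^5 - 8*n^4 + 39*n^3 + 13*n^2 - 18*n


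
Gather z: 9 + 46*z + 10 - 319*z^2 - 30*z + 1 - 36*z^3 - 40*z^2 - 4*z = -36*z^3 - 359*z^2 + 12*z + 20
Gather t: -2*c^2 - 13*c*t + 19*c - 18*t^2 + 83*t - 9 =-2*c^2 + 19*c - 18*t^2 + t*(83 - 13*c) - 9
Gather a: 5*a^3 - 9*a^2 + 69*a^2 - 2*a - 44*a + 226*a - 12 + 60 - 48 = 5*a^3 + 60*a^2 + 180*a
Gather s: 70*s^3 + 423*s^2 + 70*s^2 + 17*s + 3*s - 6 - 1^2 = 70*s^3 + 493*s^2 + 20*s - 7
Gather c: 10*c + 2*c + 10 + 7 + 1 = 12*c + 18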